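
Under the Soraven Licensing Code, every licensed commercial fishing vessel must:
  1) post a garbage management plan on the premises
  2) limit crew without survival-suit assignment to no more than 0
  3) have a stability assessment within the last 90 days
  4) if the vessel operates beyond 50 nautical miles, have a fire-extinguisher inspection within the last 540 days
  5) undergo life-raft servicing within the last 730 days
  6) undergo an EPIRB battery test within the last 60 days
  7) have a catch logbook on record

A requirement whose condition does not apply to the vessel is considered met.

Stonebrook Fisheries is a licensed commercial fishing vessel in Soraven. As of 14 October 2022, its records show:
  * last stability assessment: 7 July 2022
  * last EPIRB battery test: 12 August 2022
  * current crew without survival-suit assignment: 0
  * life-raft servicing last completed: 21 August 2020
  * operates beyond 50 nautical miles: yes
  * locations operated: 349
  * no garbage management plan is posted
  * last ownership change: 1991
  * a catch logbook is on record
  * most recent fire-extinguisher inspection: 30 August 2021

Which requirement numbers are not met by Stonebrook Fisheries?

1. garbage management plan absent → not met
2. crew without survival-suit assignment 0 ≤ 0 → met
3. stability assessment 99 days ago vs limit 90 → not met
4. condition 'operates beyond 50 nautical miles' holds; fire-extinguisher inspection 410 days ago vs limit 540 → met
5. life-raft servicing 784 days ago vs limit 730 → not met
6. EPIRB battery test 63 days ago vs limit 60 → not met
7. catch logbook present → met
Not met: 1, 3, 5, 6

1, 3, 5, 6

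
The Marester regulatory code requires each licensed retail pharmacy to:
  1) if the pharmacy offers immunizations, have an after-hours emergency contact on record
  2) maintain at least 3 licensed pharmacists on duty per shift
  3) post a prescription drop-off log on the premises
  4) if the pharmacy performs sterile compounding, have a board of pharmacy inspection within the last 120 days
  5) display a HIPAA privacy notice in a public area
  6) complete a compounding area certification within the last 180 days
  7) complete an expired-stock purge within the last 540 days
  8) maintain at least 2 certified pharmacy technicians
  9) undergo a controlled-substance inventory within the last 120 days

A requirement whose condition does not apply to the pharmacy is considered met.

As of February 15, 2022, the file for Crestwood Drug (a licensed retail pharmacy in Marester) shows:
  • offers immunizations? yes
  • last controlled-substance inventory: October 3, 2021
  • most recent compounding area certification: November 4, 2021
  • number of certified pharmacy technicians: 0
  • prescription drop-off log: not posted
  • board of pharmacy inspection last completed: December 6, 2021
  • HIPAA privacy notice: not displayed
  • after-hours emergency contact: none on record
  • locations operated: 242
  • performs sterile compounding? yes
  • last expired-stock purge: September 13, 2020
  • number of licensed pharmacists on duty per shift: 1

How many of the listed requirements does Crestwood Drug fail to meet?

1. condition 'offers immunizations' holds; after-hours emergency contact absent → not met
2. licensed pharmacists on duty per shift 1 < 3 → not met
3. prescription drop-off log absent → not met
4. condition 'performs sterile compounding' holds; board of pharmacy inspection 71 days ago vs limit 120 → met
5. HIPAA privacy notice absent → not met
6. compounding area certification 103 days ago vs limit 180 → met
7. expired-stock purge 520 days ago vs limit 540 → met
8. certified pharmacy technicians 0 < 2 → not met
9. controlled-substance inventory 135 days ago vs limit 120 → not met
Not met: 6 of 9

6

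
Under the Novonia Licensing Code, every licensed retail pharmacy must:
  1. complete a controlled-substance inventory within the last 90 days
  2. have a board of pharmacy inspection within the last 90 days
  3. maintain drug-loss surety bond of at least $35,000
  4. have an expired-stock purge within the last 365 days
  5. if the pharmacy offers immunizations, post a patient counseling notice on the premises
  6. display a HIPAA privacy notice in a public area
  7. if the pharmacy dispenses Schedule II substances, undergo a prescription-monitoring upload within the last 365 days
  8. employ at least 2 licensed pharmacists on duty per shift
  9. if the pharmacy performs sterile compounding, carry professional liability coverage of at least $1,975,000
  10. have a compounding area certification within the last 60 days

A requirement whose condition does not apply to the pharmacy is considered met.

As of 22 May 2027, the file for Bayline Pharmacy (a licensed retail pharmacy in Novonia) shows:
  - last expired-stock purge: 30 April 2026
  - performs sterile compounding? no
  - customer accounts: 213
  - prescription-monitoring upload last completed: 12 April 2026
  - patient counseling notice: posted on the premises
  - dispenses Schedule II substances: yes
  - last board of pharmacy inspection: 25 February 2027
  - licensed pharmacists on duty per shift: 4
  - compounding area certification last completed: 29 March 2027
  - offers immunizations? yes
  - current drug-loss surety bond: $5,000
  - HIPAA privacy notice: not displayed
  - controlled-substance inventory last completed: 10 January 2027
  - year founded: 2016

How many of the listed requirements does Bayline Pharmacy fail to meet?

1. controlled-substance inventory 132 days ago vs limit 90 → not met
2. board of pharmacy inspection 86 days ago vs limit 90 → met
3. drug-loss surety bond $5,000 < $35,000 → not met
4. expired-stock purge 387 days ago vs limit 365 → not met
5. condition 'offers immunizations' holds; patient counseling notice present → met
6. HIPAA privacy notice absent → not met
7. condition 'dispenses Schedule II substances' holds; prescription-monitoring upload 405 days ago vs limit 365 → not met
8. licensed pharmacists on duty per shift 4 ≥ 2 → met
9. condition 'performs sterile compounding' does not hold → requirement n/a → met
10. compounding area certification 54 days ago vs limit 60 → met
Not met: 5 of 10

5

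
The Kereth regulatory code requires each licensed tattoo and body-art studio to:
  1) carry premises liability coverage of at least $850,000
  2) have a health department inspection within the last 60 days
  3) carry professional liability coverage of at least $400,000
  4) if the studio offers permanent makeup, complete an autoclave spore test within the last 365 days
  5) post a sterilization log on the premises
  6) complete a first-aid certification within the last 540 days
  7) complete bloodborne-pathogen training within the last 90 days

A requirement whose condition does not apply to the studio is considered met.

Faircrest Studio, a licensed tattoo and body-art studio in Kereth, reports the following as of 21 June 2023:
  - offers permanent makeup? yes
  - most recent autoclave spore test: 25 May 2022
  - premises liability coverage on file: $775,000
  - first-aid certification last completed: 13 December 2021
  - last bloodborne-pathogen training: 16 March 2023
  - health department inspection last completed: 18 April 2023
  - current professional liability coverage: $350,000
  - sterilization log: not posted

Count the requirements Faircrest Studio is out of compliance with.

1. premises liability coverage $775,000 < $850,000 → not met
2. health department inspection 64 days ago vs limit 60 → not met
3. professional liability coverage $350,000 < $400,000 → not met
4. condition 'offers permanent makeup' holds; autoclave spore test 392 days ago vs limit 365 → not met
5. sterilization log absent → not met
6. first-aid certification 555 days ago vs limit 540 → not met
7. bloodborne-pathogen training 97 days ago vs limit 90 → not met
Not met: 7 of 7

7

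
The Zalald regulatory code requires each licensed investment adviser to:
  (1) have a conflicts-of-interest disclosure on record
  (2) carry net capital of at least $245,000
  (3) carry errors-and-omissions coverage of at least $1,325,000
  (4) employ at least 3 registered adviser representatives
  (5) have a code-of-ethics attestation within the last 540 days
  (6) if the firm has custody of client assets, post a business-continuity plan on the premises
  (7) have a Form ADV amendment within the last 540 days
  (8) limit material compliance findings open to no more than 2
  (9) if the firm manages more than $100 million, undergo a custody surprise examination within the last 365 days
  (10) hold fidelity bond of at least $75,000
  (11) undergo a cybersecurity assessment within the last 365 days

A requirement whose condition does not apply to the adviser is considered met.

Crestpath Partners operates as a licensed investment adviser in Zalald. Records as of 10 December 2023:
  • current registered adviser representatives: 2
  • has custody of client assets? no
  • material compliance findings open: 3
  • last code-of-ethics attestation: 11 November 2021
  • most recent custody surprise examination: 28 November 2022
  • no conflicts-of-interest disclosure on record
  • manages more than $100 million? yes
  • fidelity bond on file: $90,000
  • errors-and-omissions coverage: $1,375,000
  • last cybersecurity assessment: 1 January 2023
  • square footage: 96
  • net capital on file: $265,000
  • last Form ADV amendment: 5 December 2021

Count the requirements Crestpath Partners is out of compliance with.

1. conflicts-of-interest disclosure absent → not met
2. net capital $265,000 ≥ $245,000 → met
3. errors-and-omissions coverage $1,375,000 ≥ $1,325,000 → met
4. registered adviser representatives 2 < 3 → not met
5. code-of-ethics attestation 759 days ago vs limit 540 → not met
6. condition 'has custody of client assets' does not hold → requirement n/a → met
7. Form ADV amendment 735 days ago vs limit 540 → not met
8. material compliance findings open 3 > 2 → not met
9. condition 'manages more than $100 million' holds; custody surprise examination 377 days ago vs limit 365 → not met
10. fidelity bond $90,000 ≥ $75,000 → met
11. cybersecurity assessment 343 days ago vs limit 365 → met
Not met: 6 of 11

6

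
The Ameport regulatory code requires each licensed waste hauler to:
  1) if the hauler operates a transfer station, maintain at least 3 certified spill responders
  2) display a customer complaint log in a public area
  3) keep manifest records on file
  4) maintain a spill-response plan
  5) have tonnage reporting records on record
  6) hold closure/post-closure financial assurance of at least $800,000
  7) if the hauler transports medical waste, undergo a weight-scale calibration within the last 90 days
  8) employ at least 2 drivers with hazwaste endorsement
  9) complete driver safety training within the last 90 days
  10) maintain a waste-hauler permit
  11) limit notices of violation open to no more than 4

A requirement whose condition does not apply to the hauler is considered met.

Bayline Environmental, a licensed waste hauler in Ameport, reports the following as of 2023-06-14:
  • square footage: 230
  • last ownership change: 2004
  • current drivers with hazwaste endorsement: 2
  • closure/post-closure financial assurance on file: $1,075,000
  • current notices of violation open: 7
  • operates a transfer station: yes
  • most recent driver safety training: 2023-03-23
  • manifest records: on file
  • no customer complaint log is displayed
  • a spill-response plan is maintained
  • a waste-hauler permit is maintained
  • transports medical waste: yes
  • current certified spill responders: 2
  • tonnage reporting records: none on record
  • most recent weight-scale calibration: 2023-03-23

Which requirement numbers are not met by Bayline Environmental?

1. condition 'operates a transfer station' holds; certified spill responders 2 < 3 → not met
2. customer complaint log absent → not met
3. manifest records present → met
4. spill-response plan present → met
5. tonnage reporting records absent → not met
6. closure/post-closure financial assurance $1,075,000 ≥ $800,000 → met
7. condition 'transports medical waste' holds; weight-scale calibration 83 days ago vs limit 90 → met
8. drivers with hazwaste endorsement 2 ≥ 2 → met
9. driver safety training 83 days ago vs limit 90 → met
10. waste-hauler permit present → met
11. notices of violation open 7 > 4 → not met
Not met: 1, 2, 5, 11

1, 2, 5, 11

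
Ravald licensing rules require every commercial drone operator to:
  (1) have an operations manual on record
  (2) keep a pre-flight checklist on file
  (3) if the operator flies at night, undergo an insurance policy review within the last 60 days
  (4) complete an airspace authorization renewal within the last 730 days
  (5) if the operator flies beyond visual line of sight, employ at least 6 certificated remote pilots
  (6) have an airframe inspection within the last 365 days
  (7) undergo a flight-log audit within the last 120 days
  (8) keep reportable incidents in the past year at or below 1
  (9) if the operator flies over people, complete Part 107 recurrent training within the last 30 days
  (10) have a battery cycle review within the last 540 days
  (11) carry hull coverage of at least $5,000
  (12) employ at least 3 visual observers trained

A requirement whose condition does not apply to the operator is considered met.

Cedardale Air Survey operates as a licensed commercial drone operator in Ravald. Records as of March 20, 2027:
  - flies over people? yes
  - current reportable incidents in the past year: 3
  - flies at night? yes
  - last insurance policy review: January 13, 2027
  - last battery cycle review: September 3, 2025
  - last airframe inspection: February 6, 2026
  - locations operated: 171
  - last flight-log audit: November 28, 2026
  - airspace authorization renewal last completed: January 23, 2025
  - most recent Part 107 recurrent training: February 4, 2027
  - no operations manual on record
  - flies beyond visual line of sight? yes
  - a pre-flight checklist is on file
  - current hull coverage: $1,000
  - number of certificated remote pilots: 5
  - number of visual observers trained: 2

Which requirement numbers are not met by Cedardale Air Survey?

1. operations manual absent → not met
2. pre-flight checklist present → met
3. condition 'flies at night' holds; insurance policy review 66 days ago vs limit 60 → not met
4. airspace authorization renewal 786 days ago vs limit 730 → not met
5. condition 'flies beyond visual line of sight' holds; certificated remote pilots 5 < 6 → not met
6. airframe inspection 407 days ago vs limit 365 → not met
7. flight-log audit 112 days ago vs limit 120 → met
8. reportable incidents in the past year 3 > 1 → not met
9. condition 'flies over people' holds; Part 107 recurrent training 44 days ago vs limit 30 → not met
10. battery cycle review 563 days ago vs limit 540 → not met
11. hull coverage $1,000 < $5,000 → not met
12. visual observers trained 2 < 3 → not met
Not met: 1, 3, 4, 5, 6, 8, 9, 10, 11, 12

1, 3, 4, 5, 6, 8, 9, 10, 11, 12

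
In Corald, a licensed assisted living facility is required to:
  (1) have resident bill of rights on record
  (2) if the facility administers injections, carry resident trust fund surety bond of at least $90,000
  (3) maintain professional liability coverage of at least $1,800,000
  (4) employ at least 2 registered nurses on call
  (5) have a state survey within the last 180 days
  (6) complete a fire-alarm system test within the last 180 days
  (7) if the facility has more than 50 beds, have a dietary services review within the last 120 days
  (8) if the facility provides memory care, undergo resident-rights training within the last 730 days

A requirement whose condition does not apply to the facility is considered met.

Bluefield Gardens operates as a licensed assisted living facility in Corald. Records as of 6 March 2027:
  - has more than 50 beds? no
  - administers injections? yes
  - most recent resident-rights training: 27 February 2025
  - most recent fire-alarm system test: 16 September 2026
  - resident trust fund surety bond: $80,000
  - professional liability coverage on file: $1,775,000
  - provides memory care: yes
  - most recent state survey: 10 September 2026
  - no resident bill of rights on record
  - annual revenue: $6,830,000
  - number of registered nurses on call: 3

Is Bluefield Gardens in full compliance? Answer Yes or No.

1. resident bill of rights absent → not met
2. condition 'administers injections' holds; resident trust fund surety bond $80,000 < $90,000 → not met
3. professional liability coverage $1,775,000 < $1,800,000 → not met
4. registered nurses on call 3 ≥ 2 → met
5. state survey 177 days ago vs limit 180 → met
6. fire-alarm system test 171 days ago vs limit 180 → met
7. condition 'has more than 50 beds' does not hold → requirement n/a → met
8. condition 'provides memory care' holds; resident-rights training 737 days ago vs limit 730 → not met
Not met: 1, 2, 3, 8

No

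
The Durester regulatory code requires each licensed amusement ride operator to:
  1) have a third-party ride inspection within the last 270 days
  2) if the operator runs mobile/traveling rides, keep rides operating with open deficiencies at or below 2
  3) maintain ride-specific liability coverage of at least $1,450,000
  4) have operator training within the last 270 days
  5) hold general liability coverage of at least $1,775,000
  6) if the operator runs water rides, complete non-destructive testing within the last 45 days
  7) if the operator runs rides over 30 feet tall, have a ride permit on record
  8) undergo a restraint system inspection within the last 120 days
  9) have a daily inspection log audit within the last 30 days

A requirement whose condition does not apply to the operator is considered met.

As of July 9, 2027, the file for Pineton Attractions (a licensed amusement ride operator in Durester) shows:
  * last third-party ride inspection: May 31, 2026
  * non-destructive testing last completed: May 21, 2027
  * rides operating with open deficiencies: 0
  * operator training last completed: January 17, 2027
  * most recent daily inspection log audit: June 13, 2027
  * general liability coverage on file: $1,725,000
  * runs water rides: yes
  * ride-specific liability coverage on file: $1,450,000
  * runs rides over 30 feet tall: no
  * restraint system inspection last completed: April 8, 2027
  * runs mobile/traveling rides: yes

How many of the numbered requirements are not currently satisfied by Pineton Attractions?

3

1. third-party ride inspection 404 days ago vs limit 270 → not met
2. condition 'runs mobile/traveling rides' holds; rides operating with open deficiencies 0 ≤ 2 → met
3. ride-specific liability coverage $1,450,000 ≥ $1,450,000 → met
4. operator training 173 days ago vs limit 270 → met
5. general liability coverage $1,725,000 < $1,775,000 → not met
6. condition 'runs water rides' holds; non-destructive testing 49 days ago vs limit 45 → not met
7. condition 'runs rides over 30 feet tall' does not hold → requirement n/a → met
8. restraint system inspection 92 days ago vs limit 120 → met
9. daily inspection log audit 26 days ago vs limit 30 → met
Not met: 3 of 9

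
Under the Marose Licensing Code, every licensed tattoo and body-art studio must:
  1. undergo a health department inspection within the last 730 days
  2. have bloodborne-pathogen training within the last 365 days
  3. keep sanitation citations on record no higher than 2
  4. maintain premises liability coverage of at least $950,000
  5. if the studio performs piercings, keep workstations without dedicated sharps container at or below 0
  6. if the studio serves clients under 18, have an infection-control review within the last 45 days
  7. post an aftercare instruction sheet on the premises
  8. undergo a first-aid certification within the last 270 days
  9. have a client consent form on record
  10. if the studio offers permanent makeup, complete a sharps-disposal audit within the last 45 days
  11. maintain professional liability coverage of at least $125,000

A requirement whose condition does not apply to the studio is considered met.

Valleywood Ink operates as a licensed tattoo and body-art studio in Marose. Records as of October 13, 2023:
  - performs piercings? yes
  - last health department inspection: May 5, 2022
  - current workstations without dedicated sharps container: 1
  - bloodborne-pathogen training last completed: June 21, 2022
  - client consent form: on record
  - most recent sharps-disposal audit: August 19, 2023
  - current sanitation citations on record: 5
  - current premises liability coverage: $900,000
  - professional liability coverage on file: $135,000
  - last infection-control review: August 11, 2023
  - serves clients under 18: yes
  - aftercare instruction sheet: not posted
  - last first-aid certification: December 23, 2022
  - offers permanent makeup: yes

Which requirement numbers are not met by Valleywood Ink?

2, 3, 4, 5, 6, 7, 8, 10

1. health department inspection 526 days ago vs limit 730 → met
2. bloodborne-pathogen training 479 days ago vs limit 365 → not met
3. sanitation citations on record 5 > 2 → not met
4. premises liability coverage $900,000 < $950,000 → not met
5. condition 'performs piercings' holds; workstations without dedicated sharps container 1 > 0 → not met
6. condition 'serves clients under 18' holds; infection-control review 63 days ago vs limit 45 → not met
7. aftercare instruction sheet absent → not met
8. first-aid certification 294 days ago vs limit 270 → not met
9. client consent form present → met
10. condition 'offers permanent makeup' holds; sharps-disposal audit 55 days ago vs limit 45 → not met
11. professional liability coverage $135,000 ≥ $125,000 → met
Not met: 2, 3, 4, 5, 6, 7, 8, 10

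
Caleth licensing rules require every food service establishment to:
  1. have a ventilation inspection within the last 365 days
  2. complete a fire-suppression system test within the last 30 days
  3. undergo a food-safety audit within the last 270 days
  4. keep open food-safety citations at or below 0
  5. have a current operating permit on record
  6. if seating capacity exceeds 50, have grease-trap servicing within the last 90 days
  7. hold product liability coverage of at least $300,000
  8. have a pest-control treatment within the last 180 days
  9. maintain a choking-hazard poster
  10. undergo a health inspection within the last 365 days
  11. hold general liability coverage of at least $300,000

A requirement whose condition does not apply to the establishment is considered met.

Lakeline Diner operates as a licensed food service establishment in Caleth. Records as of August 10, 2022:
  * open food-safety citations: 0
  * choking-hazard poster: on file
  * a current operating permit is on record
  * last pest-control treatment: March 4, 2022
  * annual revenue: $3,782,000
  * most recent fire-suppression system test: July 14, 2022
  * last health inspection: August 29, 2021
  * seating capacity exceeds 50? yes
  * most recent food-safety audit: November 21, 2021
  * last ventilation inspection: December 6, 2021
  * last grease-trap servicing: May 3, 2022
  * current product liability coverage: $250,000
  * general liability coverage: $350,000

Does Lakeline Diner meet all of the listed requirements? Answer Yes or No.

1. ventilation inspection 247 days ago vs limit 365 → met
2. fire-suppression system test 27 days ago vs limit 30 → met
3. food-safety audit 262 days ago vs limit 270 → met
4. open food-safety citations 0 ≤ 0 → met
5. current operating permit present → met
6. condition 'seating capacity exceeds 50' holds; grease-trap servicing 99 days ago vs limit 90 → not met
7. product liability coverage $250,000 < $300,000 → not met
8. pest-control treatment 159 days ago vs limit 180 → met
9. choking-hazard poster present → met
10. health inspection 346 days ago vs limit 365 → met
11. general liability coverage $350,000 ≥ $300,000 → met
Not met: 6, 7

No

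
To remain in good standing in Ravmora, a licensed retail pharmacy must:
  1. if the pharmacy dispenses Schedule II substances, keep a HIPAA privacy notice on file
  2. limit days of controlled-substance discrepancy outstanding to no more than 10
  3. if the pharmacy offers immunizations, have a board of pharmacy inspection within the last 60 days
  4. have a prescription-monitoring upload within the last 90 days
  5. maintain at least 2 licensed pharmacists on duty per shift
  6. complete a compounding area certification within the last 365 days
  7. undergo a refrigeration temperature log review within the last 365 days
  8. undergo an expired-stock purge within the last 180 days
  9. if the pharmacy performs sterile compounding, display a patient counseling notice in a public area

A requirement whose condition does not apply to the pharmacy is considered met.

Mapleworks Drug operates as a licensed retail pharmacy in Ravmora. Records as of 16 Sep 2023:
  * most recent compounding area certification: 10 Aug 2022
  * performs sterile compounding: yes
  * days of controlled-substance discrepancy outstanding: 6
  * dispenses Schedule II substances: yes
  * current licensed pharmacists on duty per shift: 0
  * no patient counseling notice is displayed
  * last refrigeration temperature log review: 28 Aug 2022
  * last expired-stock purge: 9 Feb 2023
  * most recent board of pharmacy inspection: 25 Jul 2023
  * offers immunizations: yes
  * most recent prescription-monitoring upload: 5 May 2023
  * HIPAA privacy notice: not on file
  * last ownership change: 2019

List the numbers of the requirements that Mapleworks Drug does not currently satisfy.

1. condition 'dispenses Schedule II substances' holds; HIPAA privacy notice absent → not met
2. days of controlled-substance discrepancy outstanding 6 ≤ 10 → met
3. condition 'offers immunizations' holds; board of pharmacy inspection 53 days ago vs limit 60 → met
4. prescription-monitoring upload 134 days ago vs limit 90 → not met
5. licensed pharmacists on duty per shift 0 < 2 → not met
6. compounding area certification 402 days ago vs limit 365 → not met
7. refrigeration temperature log review 384 days ago vs limit 365 → not met
8. expired-stock purge 219 days ago vs limit 180 → not met
9. condition 'performs sterile compounding' holds; patient counseling notice absent → not met
Not met: 1, 4, 5, 6, 7, 8, 9

1, 4, 5, 6, 7, 8, 9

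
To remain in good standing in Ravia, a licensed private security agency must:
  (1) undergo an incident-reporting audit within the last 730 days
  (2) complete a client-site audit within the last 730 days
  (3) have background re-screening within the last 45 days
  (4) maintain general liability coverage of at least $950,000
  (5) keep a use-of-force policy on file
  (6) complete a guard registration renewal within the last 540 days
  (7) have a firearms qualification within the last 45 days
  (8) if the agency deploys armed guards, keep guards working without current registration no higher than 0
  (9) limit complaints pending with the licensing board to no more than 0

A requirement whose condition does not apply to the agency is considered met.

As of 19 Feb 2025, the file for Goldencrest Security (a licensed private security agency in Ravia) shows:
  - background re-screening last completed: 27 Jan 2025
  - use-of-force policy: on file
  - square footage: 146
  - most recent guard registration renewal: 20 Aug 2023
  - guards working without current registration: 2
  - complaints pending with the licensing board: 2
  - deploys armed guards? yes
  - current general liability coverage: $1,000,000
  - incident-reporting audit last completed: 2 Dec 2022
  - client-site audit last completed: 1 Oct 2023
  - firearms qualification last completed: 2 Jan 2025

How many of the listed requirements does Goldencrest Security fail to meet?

5

1. incident-reporting audit 810 days ago vs limit 730 → not met
2. client-site audit 507 days ago vs limit 730 → met
3. background re-screening 23 days ago vs limit 45 → met
4. general liability coverage $1,000,000 ≥ $950,000 → met
5. use-of-force policy present → met
6. guard registration renewal 549 days ago vs limit 540 → not met
7. firearms qualification 48 days ago vs limit 45 → not met
8. condition 'deploys armed guards' holds; guards working without current registration 2 > 0 → not met
9. complaints pending with the licensing board 2 > 0 → not met
Not met: 5 of 9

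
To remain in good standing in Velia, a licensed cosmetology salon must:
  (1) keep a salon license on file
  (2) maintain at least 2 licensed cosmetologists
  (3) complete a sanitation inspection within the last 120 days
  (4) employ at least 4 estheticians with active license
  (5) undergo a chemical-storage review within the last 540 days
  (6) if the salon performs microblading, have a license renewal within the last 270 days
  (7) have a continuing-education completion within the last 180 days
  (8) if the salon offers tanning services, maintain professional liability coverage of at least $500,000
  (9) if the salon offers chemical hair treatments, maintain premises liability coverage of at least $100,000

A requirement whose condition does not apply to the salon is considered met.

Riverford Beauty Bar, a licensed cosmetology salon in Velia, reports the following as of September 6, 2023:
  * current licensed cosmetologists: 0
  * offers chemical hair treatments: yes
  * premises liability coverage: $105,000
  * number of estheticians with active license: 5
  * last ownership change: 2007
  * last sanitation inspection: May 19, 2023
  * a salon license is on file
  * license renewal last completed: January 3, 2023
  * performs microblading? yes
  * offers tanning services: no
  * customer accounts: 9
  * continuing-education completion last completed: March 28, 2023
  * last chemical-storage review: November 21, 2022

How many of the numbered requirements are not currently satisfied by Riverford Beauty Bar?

1. salon license present → met
2. licensed cosmetologists 0 < 2 → not met
3. sanitation inspection 110 days ago vs limit 120 → met
4. estheticians with active license 5 ≥ 4 → met
5. chemical-storage review 289 days ago vs limit 540 → met
6. condition 'performs microblading' holds; license renewal 246 days ago vs limit 270 → met
7. continuing-education completion 162 days ago vs limit 180 → met
8. condition 'offers tanning services' does not hold → requirement n/a → met
9. condition 'offers chemical hair treatments' holds; premises liability coverage $105,000 ≥ $100,000 → met
Not met: 1 of 9

1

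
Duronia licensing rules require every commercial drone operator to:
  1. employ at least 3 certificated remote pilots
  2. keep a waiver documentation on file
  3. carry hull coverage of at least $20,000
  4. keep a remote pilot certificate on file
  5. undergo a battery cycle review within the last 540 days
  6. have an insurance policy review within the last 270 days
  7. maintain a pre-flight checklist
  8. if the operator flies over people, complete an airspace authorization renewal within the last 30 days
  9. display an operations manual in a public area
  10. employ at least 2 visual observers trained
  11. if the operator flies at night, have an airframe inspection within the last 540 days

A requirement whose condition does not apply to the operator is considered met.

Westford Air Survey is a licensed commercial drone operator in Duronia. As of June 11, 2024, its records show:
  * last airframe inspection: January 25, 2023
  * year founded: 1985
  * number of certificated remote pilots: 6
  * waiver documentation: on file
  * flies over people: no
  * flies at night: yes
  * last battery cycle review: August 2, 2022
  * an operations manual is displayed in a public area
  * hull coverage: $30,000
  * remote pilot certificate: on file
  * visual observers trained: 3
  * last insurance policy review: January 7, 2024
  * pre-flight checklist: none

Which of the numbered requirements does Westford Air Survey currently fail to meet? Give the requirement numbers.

5, 7

1. certificated remote pilots 6 ≥ 3 → met
2. waiver documentation present → met
3. hull coverage $30,000 ≥ $20,000 → met
4. remote pilot certificate present → met
5. battery cycle review 679 days ago vs limit 540 → not met
6. insurance policy review 156 days ago vs limit 270 → met
7. pre-flight checklist absent → not met
8. condition 'flies over people' does not hold → requirement n/a → met
9. operations manual present → met
10. visual observers trained 3 ≥ 2 → met
11. condition 'flies at night' holds; airframe inspection 503 days ago vs limit 540 → met
Not met: 5, 7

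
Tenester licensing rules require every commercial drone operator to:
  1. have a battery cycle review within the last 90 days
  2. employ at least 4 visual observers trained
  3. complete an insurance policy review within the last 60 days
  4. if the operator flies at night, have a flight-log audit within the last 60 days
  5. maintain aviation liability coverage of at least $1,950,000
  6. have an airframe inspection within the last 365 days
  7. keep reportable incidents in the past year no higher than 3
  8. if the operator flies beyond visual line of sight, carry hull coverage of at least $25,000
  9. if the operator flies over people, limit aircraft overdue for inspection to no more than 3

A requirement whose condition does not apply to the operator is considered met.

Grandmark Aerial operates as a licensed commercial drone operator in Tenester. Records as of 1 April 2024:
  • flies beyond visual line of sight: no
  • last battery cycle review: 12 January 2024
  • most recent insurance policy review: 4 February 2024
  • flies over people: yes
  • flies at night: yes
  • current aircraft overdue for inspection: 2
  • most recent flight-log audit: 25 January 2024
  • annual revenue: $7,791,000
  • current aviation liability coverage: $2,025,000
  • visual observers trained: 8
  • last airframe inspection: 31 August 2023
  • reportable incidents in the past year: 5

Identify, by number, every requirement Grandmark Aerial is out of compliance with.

1. battery cycle review 80 days ago vs limit 90 → met
2. visual observers trained 8 ≥ 4 → met
3. insurance policy review 57 days ago vs limit 60 → met
4. condition 'flies at night' holds; flight-log audit 67 days ago vs limit 60 → not met
5. aviation liability coverage $2,025,000 ≥ $1,950,000 → met
6. airframe inspection 214 days ago vs limit 365 → met
7. reportable incidents in the past year 5 > 3 → not met
8. condition 'flies beyond visual line of sight' does not hold → requirement n/a → met
9. condition 'flies over people' holds; aircraft overdue for inspection 2 ≤ 3 → met
Not met: 4, 7

4, 7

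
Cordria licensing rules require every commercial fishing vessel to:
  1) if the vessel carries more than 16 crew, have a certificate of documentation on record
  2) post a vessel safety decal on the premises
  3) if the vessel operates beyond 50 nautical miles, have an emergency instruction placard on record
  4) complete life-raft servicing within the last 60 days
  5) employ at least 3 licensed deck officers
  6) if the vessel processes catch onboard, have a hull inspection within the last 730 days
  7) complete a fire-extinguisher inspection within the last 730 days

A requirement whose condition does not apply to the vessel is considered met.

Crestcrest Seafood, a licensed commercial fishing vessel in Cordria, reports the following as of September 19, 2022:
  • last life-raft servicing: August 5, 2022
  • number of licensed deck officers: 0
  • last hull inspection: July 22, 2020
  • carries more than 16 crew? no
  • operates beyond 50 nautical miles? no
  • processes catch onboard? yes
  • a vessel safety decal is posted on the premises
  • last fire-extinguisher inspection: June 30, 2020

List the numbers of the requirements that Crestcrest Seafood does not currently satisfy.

5, 6, 7

1. condition 'carries more than 16 crew' does not hold → requirement n/a → met
2. vessel safety decal present → met
3. condition 'operates beyond 50 nautical miles' does not hold → requirement n/a → met
4. life-raft servicing 45 days ago vs limit 60 → met
5. licensed deck officers 0 < 3 → not met
6. condition 'processes catch onboard' holds; hull inspection 789 days ago vs limit 730 → not met
7. fire-extinguisher inspection 811 days ago vs limit 730 → not met
Not met: 5, 6, 7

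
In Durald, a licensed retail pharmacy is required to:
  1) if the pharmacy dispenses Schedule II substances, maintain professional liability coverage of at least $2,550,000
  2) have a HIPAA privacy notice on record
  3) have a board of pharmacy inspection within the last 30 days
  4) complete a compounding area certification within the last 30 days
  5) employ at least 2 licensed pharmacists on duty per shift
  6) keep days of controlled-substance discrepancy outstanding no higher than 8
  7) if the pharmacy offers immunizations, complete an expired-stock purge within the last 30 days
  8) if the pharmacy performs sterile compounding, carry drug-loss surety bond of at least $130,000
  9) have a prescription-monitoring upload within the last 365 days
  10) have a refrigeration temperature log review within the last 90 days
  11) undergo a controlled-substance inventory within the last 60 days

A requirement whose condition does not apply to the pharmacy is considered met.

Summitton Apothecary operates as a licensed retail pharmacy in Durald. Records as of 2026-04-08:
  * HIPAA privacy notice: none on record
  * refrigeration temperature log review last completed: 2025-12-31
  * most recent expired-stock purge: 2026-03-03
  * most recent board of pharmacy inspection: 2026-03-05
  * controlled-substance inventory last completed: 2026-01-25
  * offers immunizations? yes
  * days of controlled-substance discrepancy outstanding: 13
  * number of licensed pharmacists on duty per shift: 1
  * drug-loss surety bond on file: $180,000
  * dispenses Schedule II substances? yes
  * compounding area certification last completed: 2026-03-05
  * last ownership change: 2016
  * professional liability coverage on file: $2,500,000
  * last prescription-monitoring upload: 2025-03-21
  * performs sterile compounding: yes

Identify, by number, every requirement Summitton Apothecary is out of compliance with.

1. condition 'dispenses Schedule II substances' holds; professional liability coverage $2,500,000 < $2,550,000 → not met
2. HIPAA privacy notice absent → not met
3. board of pharmacy inspection 34 days ago vs limit 30 → not met
4. compounding area certification 34 days ago vs limit 30 → not met
5. licensed pharmacists on duty per shift 1 < 2 → not met
6. days of controlled-substance discrepancy outstanding 13 > 8 → not met
7. condition 'offers immunizations' holds; expired-stock purge 36 days ago vs limit 30 → not met
8. condition 'performs sterile compounding' holds; drug-loss surety bond $180,000 ≥ $130,000 → met
9. prescription-monitoring upload 383 days ago vs limit 365 → not met
10. refrigeration temperature log review 98 days ago vs limit 90 → not met
11. controlled-substance inventory 73 days ago vs limit 60 → not met
Not met: 1, 2, 3, 4, 5, 6, 7, 9, 10, 11

1, 2, 3, 4, 5, 6, 7, 9, 10, 11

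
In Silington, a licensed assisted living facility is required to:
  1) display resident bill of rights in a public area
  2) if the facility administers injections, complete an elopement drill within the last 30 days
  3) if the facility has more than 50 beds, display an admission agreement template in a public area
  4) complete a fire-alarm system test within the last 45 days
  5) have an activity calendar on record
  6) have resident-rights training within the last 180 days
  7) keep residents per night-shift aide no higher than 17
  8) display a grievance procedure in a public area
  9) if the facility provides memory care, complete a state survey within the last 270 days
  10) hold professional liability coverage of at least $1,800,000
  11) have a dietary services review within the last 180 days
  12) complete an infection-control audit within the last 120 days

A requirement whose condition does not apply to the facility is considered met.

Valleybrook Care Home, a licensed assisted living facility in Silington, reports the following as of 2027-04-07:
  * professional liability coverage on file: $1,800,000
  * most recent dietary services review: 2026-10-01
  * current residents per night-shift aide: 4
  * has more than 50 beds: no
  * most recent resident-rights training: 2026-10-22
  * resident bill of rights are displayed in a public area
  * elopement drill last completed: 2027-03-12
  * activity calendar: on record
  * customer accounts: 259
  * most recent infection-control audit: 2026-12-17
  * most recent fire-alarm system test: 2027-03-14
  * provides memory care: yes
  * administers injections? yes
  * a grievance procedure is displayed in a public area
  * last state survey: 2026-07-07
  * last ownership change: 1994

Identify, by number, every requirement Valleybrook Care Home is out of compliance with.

1. resident bill of rights present → met
2. condition 'administers injections' holds; elopement drill 26 days ago vs limit 30 → met
3. condition 'has more than 50 beds' does not hold → requirement n/a → met
4. fire-alarm system test 24 days ago vs limit 45 → met
5. activity calendar present → met
6. resident-rights training 167 days ago vs limit 180 → met
7. residents per night-shift aide 4 ≤ 17 → met
8. grievance procedure present → met
9. condition 'provides memory care' holds; state survey 274 days ago vs limit 270 → not met
10. professional liability coverage $1,800,000 ≥ $1,800,000 → met
11. dietary services review 188 days ago vs limit 180 → not met
12. infection-control audit 111 days ago vs limit 120 → met
Not met: 9, 11

9, 11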